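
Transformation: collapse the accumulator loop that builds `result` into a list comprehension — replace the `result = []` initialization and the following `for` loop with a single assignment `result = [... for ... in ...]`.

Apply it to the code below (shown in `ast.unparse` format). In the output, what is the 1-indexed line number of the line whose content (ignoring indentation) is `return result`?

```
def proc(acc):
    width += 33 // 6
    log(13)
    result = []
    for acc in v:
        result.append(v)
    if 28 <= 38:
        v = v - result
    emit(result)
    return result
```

Transformed code:
def proc(acc):
    width += 33 // 6
    log(13)
    result = [v for acc in v]
    if 28 <= 38:
        v = v - result
    emit(result)
    return result

8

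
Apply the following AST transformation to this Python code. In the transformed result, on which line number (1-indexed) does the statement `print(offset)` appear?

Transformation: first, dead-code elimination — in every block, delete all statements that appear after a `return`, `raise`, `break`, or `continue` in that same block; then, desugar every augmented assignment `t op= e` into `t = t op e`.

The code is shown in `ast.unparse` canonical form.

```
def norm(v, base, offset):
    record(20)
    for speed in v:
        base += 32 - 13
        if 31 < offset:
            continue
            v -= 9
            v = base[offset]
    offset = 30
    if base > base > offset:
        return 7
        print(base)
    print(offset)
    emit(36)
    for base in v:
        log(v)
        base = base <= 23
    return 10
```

10

Transformed code:
def norm(v, base, offset):
    record(20)
    for speed in v:
        base = base + (32 - 13)
        if 31 < offset:
            continue
    offset = 30
    if base > base > offset:
        return 7
    print(offset)
    emit(36)
    for base in v:
        log(v)
        base = base <= 23
    return 10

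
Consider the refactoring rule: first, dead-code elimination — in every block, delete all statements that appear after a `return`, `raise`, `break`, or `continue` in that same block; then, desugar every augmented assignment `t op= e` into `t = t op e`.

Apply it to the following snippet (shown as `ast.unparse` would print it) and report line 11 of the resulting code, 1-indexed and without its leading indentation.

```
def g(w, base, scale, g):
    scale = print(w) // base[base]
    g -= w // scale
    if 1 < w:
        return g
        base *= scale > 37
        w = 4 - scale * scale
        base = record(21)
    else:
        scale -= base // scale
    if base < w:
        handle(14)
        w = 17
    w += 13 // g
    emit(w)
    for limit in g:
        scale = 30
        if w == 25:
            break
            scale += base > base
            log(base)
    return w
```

Transformed code:
def g(w, base, scale, g):
    scale = print(w) // base[base]
    g = g - w // scale
    if 1 < w:
        return g
    else:
        scale = scale - base // scale
    if base < w:
        handle(14)
        w = 17
    w = w + 13 // g
    emit(w)
    for limit in g:
        scale = 30
        if w == 25:
            break
    return w

w = w + 13 // g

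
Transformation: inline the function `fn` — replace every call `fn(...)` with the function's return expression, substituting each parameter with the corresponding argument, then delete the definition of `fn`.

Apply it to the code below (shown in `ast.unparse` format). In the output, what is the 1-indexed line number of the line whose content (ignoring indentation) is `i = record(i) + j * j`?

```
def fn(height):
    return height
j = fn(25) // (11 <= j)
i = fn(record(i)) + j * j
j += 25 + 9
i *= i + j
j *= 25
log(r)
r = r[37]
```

Transformed code:
j = 25 // (11 <= j)
i = record(i) + j * j
j += 25 + 9
i *= i + j
j *= 25
log(r)
r = r[37]

2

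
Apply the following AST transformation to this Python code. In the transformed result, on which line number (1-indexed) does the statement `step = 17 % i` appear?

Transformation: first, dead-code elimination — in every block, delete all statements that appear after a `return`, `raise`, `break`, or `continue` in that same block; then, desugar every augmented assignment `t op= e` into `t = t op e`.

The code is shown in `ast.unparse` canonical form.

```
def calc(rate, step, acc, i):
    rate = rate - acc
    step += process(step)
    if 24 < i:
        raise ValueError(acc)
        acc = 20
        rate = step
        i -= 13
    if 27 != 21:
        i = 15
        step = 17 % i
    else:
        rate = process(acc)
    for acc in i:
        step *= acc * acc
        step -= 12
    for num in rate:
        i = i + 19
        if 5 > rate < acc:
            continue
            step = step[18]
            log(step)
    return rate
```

8

Transformed code:
def calc(rate, step, acc, i):
    rate = rate - acc
    step = step + process(step)
    if 24 < i:
        raise ValueError(acc)
    if 27 != 21:
        i = 15
        step = 17 % i
    else:
        rate = process(acc)
    for acc in i:
        step = step * (acc * acc)
        step = step - 12
    for num in rate:
        i = i + 19
        if 5 > rate < acc:
            continue
    return rate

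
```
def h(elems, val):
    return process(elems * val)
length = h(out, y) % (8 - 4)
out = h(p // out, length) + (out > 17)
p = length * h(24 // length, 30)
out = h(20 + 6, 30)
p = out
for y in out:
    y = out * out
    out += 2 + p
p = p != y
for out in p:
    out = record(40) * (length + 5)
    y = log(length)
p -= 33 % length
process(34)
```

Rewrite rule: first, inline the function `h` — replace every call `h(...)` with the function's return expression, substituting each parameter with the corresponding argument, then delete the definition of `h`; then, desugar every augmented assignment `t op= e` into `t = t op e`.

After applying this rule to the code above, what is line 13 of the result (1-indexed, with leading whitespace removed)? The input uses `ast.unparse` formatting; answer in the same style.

Transformed code:
length = process(out * y) % (8 - 4)
out = process(p // out * length) + (out > 17)
p = length * process(24 // length * 30)
out = process((20 + 6) * 30)
p = out
for y in out:
    y = out * out
    out = out + (2 + p)
p = p != y
for out in p:
    out = record(40) * (length + 5)
    y = log(length)
p = p - 33 % length
process(34)

p = p - 33 % length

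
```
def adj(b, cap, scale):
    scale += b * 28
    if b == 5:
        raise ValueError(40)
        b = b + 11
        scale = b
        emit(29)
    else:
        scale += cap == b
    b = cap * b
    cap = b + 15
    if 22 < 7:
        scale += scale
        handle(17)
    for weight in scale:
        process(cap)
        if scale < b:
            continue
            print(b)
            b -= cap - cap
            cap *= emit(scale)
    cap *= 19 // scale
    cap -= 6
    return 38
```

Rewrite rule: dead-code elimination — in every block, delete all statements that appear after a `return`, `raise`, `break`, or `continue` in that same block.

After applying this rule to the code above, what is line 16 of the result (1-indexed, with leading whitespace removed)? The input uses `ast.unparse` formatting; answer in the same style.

Transformed code:
def adj(b, cap, scale):
    scale += b * 28
    if b == 5:
        raise ValueError(40)
    else:
        scale += cap == b
    b = cap * b
    cap = b + 15
    if 22 < 7:
        scale += scale
        handle(17)
    for weight in scale:
        process(cap)
        if scale < b:
            continue
    cap *= 19 // scale
    cap -= 6
    return 38

cap *= 19 // scale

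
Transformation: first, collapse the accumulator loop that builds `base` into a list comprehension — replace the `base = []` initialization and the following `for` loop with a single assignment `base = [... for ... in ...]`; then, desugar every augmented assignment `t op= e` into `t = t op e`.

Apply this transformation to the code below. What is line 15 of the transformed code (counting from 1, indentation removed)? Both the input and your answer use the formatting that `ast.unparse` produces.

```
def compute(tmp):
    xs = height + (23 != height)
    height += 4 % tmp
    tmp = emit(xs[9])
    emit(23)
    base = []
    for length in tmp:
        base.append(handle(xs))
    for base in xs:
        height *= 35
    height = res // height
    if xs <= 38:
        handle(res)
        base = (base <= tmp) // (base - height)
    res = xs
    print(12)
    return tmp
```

Transformed code:
def compute(tmp):
    xs = height + (23 != height)
    height = height + 4 % tmp
    tmp = emit(xs[9])
    emit(23)
    base = [handle(xs) for length in tmp]
    for base in xs:
        height = height * 35
    height = res // height
    if xs <= 38:
        handle(res)
        base = (base <= tmp) // (base - height)
    res = xs
    print(12)
    return tmp

return tmp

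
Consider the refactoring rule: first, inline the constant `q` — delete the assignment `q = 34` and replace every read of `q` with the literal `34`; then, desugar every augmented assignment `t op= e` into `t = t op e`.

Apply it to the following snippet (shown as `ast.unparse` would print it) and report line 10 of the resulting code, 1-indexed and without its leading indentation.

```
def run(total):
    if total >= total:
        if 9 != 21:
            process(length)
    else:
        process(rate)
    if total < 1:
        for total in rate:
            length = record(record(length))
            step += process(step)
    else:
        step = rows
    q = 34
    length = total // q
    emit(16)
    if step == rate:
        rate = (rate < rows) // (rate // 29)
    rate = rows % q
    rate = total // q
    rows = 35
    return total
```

Transformed code:
def run(total):
    if total >= total:
        if 9 != 21:
            process(length)
    else:
        process(rate)
    if total < 1:
        for total in rate:
            length = record(record(length))
            step = step + process(step)
    else:
        step = rows
    length = total // 34
    emit(16)
    if step == rate:
        rate = (rate < rows) // (rate // 29)
    rate = rows % 34
    rate = total // 34
    rows = 35
    return total

step = step + process(step)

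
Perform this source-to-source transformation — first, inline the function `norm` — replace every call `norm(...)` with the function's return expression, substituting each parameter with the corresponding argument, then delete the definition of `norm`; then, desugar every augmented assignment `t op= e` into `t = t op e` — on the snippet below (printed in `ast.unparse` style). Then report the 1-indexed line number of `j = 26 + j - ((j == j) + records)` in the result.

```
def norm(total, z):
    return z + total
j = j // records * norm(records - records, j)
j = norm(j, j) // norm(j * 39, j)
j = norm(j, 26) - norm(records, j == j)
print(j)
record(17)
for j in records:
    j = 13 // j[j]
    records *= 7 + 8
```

Transformed code:
j = j // records * (j + (records - records))
j = (j + j) // (j + j * 39)
j = 26 + j - ((j == j) + records)
print(j)
record(17)
for j in records:
    j = 13 // j[j]
    records = records * (7 + 8)

3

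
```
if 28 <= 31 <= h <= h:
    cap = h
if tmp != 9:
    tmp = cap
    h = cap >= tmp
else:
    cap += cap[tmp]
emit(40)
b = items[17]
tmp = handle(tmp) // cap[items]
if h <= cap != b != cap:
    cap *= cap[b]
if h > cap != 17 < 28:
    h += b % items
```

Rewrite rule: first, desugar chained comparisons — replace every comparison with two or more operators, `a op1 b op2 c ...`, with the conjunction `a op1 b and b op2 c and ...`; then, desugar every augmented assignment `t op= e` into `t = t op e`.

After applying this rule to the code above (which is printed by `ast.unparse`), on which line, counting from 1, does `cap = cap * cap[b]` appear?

Transformed code:
if 28 <= 31 and 31 <= h and (h <= h):
    cap = h
if tmp != 9:
    tmp = cap
    h = cap >= tmp
else:
    cap = cap + cap[tmp]
emit(40)
b = items[17]
tmp = handle(tmp) // cap[items]
if h <= cap and cap != b and (b != cap):
    cap = cap * cap[b]
if h > cap and cap != 17 and (17 < 28):
    h = h + b % items

12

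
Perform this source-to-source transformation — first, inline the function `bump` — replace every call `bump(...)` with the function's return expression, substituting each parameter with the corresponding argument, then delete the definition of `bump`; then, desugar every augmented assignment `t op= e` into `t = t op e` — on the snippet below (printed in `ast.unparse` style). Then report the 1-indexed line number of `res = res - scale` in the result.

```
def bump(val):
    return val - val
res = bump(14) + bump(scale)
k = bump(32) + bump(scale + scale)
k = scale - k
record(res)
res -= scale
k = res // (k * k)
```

Transformed code:
res = 14 - 14 + (scale - scale)
k = 32 - 32 + (scale + scale - (scale + scale))
k = scale - k
record(res)
res = res - scale
k = res // (k * k)

5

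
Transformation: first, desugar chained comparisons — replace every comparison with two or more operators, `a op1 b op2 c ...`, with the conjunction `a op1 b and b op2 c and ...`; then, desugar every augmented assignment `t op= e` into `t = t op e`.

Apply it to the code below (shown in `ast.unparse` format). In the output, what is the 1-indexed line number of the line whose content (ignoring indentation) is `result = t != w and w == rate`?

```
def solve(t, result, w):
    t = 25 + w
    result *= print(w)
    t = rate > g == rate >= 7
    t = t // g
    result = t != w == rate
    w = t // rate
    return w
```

Transformed code:
def solve(t, result, w):
    t = 25 + w
    result = result * print(w)
    t = rate > g and g == rate and (rate >= 7)
    t = t // g
    result = t != w and w == rate
    w = t // rate
    return w

6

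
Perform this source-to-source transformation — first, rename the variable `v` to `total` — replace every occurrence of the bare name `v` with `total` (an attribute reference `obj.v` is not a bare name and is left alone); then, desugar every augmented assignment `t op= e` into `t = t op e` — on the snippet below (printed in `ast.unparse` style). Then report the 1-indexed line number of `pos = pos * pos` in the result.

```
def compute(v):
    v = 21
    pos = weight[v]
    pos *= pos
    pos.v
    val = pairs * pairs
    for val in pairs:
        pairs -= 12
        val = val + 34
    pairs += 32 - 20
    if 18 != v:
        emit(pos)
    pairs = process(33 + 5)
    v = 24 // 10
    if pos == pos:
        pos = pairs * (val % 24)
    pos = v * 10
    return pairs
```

Transformed code:
def compute(total):
    total = 21
    pos = weight[total]
    pos = pos * pos
    pos.v
    val = pairs * pairs
    for val in pairs:
        pairs = pairs - 12
        val = val + 34
    pairs = pairs + (32 - 20)
    if 18 != total:
        emit(pos)
    pairs = process(33 + 5)
    total = 24 // 10
    if pos == pos:
        pos = pairs * (val % 24)
    pos = total * 10
    return pairs

4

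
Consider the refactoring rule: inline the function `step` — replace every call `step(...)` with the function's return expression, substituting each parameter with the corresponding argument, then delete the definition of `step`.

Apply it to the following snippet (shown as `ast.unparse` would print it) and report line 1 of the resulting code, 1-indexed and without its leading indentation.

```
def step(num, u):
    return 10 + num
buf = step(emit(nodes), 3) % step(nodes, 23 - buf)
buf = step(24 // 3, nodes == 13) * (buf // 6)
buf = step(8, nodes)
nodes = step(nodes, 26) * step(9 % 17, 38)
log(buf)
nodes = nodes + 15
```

Transformed code:
buf = (10 + emit(nodes)) % (10 + nodes)
buf = (10 + 24 // 3) * (buf // 6)
buf = 10 + 8
nodes = (10 + nodes) * (10 + 9 % 17)
log(buf)
nodes = nodes + 15

buf = (10 + emit(nodes)) % (10 + nodes)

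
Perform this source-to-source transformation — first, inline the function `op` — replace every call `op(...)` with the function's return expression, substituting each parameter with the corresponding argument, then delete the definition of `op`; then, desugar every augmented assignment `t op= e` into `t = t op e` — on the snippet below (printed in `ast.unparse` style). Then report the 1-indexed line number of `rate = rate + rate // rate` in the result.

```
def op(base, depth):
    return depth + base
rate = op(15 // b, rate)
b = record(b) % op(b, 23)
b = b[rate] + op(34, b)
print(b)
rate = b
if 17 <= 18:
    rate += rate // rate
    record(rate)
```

7

Transformed code:
rate = rate + 15 // b
b = record(b) % (23 + b)
b = b[rate] + (b + 34)
print(b)
rate = b
if 17 <= 18:
    rate = rate + rate // rate
    record(rate)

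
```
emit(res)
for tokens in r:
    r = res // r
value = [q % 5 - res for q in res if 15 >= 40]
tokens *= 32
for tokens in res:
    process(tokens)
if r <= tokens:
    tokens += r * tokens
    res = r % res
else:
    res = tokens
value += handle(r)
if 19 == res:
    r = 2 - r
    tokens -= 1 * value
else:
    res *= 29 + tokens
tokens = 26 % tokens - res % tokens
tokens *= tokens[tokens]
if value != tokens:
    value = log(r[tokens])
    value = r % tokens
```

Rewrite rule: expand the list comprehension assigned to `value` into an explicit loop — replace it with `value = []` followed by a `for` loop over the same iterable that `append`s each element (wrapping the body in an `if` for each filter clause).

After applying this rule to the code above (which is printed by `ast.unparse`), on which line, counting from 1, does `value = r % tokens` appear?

Transformed code:
emit(res)
for tokens in r:
    r = res // r
value = []
for q in res:
    if 15 >= 40:
        value.append(q % 5 - res)
tokens *= 32
for tokens in res:
    process(tokens)
if r <= tokens:
    tokens += r * tokens
    res = r % res
else:
    res = tokens
value += handle(r)
if 19 == res:
    r = 2 - r
    tokens -= 1 * value
else:
    res *= 29 + tokens
tokens = 26 % tokens - res % tokens
tokens *= tokens[tokens]
if value != tokens:
    value = log(r[tokens])
    value = r % tokens

26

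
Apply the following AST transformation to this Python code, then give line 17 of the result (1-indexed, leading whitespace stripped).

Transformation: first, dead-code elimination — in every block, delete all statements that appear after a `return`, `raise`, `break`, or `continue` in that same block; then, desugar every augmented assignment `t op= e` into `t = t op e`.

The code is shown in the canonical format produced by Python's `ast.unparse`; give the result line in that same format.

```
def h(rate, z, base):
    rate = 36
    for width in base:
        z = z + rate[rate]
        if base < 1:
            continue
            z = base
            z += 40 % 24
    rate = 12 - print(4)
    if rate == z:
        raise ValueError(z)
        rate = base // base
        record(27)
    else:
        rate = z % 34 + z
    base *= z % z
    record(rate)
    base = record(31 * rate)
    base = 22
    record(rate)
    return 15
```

return 15

Transformed code:
def h(rate, z, base):
    rate = 36
    for width in base:
        z = z + rate[rate]
        if base < 1:
            continue
    rate = 12 - print(4)
    if rate == z:
        raise ValueError(z)
    else:
        rate = z % 34 + z
    base = base * (z % z)
    record(rate)
    base = record(31 * rate)
    base = 22
    record(rate)
    return 15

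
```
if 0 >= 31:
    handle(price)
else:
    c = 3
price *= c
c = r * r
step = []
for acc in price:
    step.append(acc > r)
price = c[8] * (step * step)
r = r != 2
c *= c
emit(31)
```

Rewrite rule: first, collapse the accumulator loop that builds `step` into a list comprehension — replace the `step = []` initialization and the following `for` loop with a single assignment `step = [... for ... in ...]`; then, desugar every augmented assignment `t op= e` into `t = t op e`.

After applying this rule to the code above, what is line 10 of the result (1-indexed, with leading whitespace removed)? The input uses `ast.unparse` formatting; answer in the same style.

c = c * c

Transformed code:
if 0 >= 31:
    handle(price)
else:
    c = 3
price = price * c
c = r * r
step = [acc > r for acc in price]
price = c[8] * (step * step)
r = r != 2
c = c * c
emit(31)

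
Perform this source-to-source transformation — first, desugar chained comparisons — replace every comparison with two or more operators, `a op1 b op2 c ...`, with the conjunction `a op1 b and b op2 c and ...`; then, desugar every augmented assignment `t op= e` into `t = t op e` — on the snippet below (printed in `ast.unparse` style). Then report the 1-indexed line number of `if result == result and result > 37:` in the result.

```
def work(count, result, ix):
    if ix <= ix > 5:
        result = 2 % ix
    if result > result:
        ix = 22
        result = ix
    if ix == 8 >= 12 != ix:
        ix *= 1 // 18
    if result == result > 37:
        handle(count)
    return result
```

9

Transformed code:
def work(count, result, ix):
    if ix <= ix and ix > 5:
        result = 2 % ix
    if result > result:
        ix = 22
        result = ix
    if ix == 8 and 8 >= 12 and (12 != ix):
        ix = ix * (1 // 18)
    if result == result and result > 37:
        handle(count)
    return result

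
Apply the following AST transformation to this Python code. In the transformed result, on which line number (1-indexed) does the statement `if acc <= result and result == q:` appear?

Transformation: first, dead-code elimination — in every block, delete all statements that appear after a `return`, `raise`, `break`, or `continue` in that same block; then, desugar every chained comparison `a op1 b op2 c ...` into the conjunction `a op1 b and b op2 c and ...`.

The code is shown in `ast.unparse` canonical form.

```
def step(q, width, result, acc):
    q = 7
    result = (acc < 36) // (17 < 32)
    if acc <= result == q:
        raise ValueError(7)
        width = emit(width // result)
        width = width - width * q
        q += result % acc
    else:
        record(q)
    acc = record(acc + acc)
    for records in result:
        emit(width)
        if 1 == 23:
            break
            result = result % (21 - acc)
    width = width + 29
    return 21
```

Transformed code:
def step(q, width, result, acc):
    q = 7
    result = (acc < 36) // (17 < 32)
    if acc <= result and result == q:
        raise ValueError(7)
    else:
        record(q)
    acc = record(acc + acc)
    for records in result:
        emit(width)
        if 1 == 23:
            break
    width = width + 29
    return 21

4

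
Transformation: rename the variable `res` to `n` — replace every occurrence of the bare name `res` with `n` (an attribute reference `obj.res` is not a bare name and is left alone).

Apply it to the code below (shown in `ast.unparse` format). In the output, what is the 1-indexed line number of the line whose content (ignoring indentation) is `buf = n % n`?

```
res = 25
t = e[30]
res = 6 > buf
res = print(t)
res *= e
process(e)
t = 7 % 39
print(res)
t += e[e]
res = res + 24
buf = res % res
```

11

Transformed code:
n = 25
t = e[30]
n = 6 > buf
n = print(t)
n *= e
process(e)
t = 7 % 39
print(n)
t += e[e]
n = n + 24
buf = n % n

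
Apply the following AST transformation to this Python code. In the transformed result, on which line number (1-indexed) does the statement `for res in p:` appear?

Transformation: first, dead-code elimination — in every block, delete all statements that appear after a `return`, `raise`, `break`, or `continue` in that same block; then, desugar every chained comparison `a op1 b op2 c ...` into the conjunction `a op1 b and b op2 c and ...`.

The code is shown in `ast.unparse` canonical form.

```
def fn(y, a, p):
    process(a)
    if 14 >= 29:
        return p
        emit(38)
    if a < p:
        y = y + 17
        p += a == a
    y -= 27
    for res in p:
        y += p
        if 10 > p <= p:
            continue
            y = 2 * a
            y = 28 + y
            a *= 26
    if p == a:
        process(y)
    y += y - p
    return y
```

Transformed code:
def fn(y, a, p):
    process(a)
    if 14 >= 29:
        return p
    if a < p:
        y = y + 17
        p += a == a
    y -= 27
    for res in p:
        y += p
        if 10 > p and p <= p:
            continue
    if p == a:
        process(y)
    y += y - p
    return y

9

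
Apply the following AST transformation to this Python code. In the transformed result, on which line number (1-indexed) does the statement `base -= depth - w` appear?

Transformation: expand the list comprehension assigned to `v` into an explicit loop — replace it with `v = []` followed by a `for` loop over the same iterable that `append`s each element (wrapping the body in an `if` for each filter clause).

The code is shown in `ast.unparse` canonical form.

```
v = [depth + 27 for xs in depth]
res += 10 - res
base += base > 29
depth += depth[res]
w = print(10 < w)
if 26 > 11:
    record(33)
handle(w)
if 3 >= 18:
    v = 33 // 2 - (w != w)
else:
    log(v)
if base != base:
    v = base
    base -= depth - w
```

Transformed code:
v = []
for xs in depth:
    v.append(depth + 27)
res += 10 - res
base += base > 29
depth += depth[res]
w = print(10 < w)
if 26 > 11:
    record(33)
handle(w)
if 3 >= 18:
    v = 33 // 2 - (w != w)
else:
    log(v)
if base != base:
    v = base
    base -= depth - w

17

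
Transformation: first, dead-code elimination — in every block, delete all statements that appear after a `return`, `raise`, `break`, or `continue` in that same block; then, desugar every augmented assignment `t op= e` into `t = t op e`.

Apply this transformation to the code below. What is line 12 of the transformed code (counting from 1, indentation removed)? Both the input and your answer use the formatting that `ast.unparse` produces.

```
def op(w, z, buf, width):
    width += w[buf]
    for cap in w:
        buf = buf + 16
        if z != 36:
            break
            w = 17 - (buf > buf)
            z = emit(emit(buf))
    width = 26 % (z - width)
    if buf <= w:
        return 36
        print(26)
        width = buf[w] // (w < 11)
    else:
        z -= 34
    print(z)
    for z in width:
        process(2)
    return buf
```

print(z)

Transformed code:
def op(w, z, buf, width):
    width = width + w[buf]
    for cap in w:
        buf = buf + 16
        if z != 36:
            break
    width = 26 % (z - width)
    if buf <= w:
        return 36
    else:
        z = z - 34
    print(z)
    for z in width:
        process(2)
    return buf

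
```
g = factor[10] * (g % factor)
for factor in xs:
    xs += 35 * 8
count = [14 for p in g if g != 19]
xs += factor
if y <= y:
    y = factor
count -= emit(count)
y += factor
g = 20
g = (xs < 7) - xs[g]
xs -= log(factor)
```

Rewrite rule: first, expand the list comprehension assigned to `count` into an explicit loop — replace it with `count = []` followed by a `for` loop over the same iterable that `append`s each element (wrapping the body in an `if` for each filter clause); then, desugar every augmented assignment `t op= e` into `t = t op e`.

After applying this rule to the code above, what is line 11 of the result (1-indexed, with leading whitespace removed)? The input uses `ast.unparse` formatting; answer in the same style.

count = count - emit(count)

Transformed code:
g = factor[10] * (g % factor)
for factor in xs:
    xs = xs + 35 * 8
count = []
for p in g:
    if g != 19:
        count.append(14)
xs = xs + factor
if y <= y:
    y = factor
count = count - emit(count)
y = y + factor
g = 20
g = (xs < 7) - xs[g]
xs = xs - log(factor)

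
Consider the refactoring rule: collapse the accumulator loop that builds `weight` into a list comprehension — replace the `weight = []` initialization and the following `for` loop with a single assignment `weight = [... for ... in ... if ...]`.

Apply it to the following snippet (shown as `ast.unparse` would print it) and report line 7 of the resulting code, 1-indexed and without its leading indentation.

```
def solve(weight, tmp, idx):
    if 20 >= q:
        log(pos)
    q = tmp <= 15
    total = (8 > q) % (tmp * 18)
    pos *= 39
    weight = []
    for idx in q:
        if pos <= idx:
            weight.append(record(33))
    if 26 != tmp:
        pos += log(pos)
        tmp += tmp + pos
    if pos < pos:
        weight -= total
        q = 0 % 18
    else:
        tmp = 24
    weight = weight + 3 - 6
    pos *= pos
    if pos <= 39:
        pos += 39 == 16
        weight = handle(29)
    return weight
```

Transformed code:
def solve(weight, tmp, idx):
    if 20 >= q:
        log(pos)
    q = tmp <= 15
    total = (8 > q) % (tmp * 18)
    pos *= 39
    weight = [record(33) for idx in q if pos <= idx]
    if 26 != tmp:
        pos += log(pos)
        tmp += tmp + pos
    if pos < pos:
        weight -= total
        q = 0 % 18
    else:
        tmp = 24
    weight = weight + 3 - 6
    pos *= pos
    if pos <= 39:
        pos += 39 == 16
        weight = handle(29)
    return weight

weight = [record(33) for idx in q if pos <= idx]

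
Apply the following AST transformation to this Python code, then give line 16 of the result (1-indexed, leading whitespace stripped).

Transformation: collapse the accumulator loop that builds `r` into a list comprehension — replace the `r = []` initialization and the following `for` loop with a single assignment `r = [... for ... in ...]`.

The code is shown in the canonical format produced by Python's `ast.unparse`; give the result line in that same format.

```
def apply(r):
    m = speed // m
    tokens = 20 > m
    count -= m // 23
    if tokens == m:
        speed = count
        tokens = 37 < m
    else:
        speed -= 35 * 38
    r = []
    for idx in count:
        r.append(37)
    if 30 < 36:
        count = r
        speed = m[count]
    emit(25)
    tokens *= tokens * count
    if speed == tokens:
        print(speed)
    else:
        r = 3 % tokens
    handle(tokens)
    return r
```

if speed == tokens:

Transformed code:
def apply(r):
    m = speed // m
    tokens = 20 > m
    count -= m // 23
    if tokens == m:
        speed = count
        tokens = 37 < m
    else:
        speed -= 35 * 38
    r = [37 for idx in count]
    if 30 < 36:
        count = r
        speed = m[count]
    emit(25)
    tokens *= tokens * count
    if speed == tokens:
        print(speed)
    else:
        r = 3 % tokens
    handle(tokens)
    return r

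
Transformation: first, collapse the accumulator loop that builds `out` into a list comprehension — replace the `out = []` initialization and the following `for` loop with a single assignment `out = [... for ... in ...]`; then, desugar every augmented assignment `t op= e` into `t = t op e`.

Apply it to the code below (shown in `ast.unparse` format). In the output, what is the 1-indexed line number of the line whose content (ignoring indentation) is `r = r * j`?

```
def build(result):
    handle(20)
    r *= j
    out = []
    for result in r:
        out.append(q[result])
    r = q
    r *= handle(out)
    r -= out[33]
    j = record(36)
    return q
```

3

Transformed code:
def build(result):
    handle(20)
    r = r * j
    out = [q[result] for result in r]
    r = q
    r = r * handle(out)
    r = r - out[33]
    j = record(36)
    return q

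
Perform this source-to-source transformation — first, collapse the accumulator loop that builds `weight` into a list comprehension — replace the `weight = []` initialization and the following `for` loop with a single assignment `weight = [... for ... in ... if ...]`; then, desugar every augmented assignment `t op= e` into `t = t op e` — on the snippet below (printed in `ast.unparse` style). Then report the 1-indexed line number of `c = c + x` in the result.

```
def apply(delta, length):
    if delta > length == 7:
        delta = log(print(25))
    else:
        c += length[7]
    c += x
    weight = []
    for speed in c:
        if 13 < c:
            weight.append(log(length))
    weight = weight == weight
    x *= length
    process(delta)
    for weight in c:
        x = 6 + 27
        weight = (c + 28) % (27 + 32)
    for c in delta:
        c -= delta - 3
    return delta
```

Transformed code:
def apply(delta, length):
    if delta > length == 7:
        delta = log(print(25))
    else:
        c = c + length[7]
    c = c + x
    weight = [log(length) for speed in c if 13 < c]
    weight = weight == weight
    x = x * length
    process(delta)
    for weight in c:
        x = 6 + 27
        weight = (c + 28) % (27 + 32)
    for c in delta:
        c = c - (delta - 3)
    return delta

6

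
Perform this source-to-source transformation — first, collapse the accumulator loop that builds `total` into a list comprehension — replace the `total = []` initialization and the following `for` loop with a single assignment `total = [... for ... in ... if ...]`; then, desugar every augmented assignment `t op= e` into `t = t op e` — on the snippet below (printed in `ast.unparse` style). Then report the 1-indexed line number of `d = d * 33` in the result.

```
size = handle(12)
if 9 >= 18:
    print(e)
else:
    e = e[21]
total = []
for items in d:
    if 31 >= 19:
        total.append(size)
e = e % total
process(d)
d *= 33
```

9

Transformed code:
size = handle(12)
if 9 >= 18:
    print(e)
else:
    e = e[21]
total = [size for items in d if 31 >= 19]
e = e % total
process(d)
d = d * 33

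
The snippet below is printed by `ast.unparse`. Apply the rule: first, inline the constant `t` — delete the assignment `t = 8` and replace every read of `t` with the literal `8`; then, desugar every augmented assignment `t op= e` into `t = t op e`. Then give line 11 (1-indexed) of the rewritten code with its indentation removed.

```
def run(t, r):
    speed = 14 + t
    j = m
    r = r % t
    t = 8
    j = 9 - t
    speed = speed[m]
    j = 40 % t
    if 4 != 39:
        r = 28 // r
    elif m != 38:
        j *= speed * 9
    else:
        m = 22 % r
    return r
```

Transformed code:
def run(t, r):
    speed = 14 + 8
    j = m
    r = r % 8
    j = 9 - 8
    speed = speed[m]
    j = 40 % 8
    if 4 != 39:
        r = 28 // r
    elif m != 38:
        j = j * (speed * 9)
    else:
        m = 22 % r
    return r

j = j * (speed * 9)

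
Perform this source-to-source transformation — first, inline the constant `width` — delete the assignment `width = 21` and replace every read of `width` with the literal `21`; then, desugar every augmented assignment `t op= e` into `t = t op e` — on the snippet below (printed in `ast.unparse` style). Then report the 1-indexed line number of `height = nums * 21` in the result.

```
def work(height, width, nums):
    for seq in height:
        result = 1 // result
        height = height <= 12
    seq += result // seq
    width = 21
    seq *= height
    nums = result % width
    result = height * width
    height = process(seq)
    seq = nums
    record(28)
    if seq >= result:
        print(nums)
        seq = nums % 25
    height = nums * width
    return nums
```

Transformed code:
def work(height, width, nums):
    for seq in height:
        result = 1 // result
        height = height <= 12
    seq = seq + result // seq
    seq = seq * height
    nums = result % 21
    result = height * 21
    height = process(seq)
    seq = nums
    record(28)
    if seq >= result:
        print(nums)
        seq = nums % 25
    height = nums * 21
    return nums

15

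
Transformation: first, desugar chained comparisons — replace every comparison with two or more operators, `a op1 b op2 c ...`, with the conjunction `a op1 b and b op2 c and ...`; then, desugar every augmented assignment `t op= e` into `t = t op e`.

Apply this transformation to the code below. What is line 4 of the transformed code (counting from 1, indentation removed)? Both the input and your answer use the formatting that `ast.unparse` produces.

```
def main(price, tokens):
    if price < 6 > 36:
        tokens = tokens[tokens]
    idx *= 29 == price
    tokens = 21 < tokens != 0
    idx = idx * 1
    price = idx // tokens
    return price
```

idx = idx * (29 == price)

Transformed code:
def main(price, tokens):
    if price < 6 and 6 > 36:
        tokens = tokens[tokens]
    idx = idx * (29 == price)
    tokens = 21 < tokens and tokens != 0
    idx = idx * 1
    price = idx // tokens
    return price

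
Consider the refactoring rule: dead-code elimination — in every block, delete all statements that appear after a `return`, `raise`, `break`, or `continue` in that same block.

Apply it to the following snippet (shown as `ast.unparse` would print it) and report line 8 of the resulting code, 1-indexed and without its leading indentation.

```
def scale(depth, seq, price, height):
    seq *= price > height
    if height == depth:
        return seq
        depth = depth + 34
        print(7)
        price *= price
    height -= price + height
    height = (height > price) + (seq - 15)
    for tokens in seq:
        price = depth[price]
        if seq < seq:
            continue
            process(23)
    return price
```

Transformed code:
def scale(depth, seq, price, height):
    seq *= price > height
    if height == depth:
        return seq
    height -= price + height
    height = (height > price) + (seq - 15)
    for tokens in seq:
        price = depth[price]
        if seq < seq:
            continue
    return price

price = depth[price]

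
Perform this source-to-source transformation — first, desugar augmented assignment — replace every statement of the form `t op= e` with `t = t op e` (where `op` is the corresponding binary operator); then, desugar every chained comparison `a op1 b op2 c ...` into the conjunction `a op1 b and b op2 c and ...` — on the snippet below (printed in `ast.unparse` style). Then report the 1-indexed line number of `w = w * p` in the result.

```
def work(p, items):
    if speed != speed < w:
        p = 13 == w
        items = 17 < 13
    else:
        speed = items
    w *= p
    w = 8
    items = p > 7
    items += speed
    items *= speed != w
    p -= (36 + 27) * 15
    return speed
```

Transformed code:
def work(p, items):
    if speed != speed and speed < w:
        p = 13 == w
        items = 17 < 13
    else:
        speed = items
    w = w * p
    w = 8
    items = p > 7
    items = items + speed
    items = items * (speed != w)
    p = p - (36 + 27) * 15
    return speed

7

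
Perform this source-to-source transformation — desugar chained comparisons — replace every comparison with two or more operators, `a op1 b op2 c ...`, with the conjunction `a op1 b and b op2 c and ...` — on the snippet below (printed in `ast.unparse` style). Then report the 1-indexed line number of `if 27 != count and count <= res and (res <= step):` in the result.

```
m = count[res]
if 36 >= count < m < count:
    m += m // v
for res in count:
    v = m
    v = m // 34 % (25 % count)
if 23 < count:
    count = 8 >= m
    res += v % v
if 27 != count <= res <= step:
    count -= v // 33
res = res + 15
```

10

Transformed code:
m = count[res]
if 36 >= count and count < m and (m < count):
    m += m // v
for res in count:
    v = m
    v = m // 34 % (25 % count)
if 23 < count:
    count = 8 >= m
    res += v % v
if 27 != count and count <= res and (res <= step):
    count -= v // 33
res = res + 15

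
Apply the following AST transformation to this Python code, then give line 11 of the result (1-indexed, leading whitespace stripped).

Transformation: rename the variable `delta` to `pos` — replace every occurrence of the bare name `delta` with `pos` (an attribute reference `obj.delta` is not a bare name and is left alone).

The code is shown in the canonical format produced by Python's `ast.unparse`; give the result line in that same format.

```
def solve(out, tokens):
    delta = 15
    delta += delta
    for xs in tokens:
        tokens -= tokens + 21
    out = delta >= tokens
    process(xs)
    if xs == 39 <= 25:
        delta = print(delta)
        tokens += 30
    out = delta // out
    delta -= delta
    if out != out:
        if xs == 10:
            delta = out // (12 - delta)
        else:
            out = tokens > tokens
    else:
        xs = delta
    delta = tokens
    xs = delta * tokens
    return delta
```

out = pos // out

Transformed code:
def solve(out, tokens):
    pos = 15
    pos += pos
    for xs in tokens:
        tokens -= tokens + 21
    out = pos >= tokens
    process(xs)
    if xs == 39 <= 25:
        pos = print(pos)
        tokens += 30
    out = pos // out
    pos -= pos
    if out != out:
        if xs == 10:
            pos = out // (12 - pos)
        else:
            out = tokens > tokens
    else:
        xs = pos
    pos = tokens
    xs = pos * tokens
    return pos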